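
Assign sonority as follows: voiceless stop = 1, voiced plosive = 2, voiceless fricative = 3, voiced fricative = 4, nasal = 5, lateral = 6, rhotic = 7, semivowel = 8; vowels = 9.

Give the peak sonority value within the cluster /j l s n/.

8

/j/ is a semivowel (sonority 8).
/l/ is a lateral (sonority 6).
/s/ is a voiceless fricative (sonority 3).
/n/ is a nasal (sonority 5).
The maximum is 8.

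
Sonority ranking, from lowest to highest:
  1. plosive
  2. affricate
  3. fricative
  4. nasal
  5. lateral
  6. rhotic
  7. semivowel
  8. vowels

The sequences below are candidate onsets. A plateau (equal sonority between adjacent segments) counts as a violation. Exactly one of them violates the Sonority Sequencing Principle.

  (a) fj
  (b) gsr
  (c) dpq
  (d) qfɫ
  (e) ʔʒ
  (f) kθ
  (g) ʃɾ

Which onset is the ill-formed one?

(a) sonority 3-7: well-formed.
(b) sonority 1-3-6: well-formed.
(c) sonority 1-1-1: ill-formed.
(d) sonority 1-3-5: well-formed.
(e) sonority 1-3: well-formed.
(f) sonority 1-3: well-formed.
(g) sonority 3-6: well-formed.

c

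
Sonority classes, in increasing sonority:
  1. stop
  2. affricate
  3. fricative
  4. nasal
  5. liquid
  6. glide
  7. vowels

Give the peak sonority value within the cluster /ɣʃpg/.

3

/ɣ/ — fricative, sonority 3.
/ʃ/ — fricative, sonority 3.
/p/ — stop, sonority 1.
/g/ — stop, sonority 1.
The maximum is 3.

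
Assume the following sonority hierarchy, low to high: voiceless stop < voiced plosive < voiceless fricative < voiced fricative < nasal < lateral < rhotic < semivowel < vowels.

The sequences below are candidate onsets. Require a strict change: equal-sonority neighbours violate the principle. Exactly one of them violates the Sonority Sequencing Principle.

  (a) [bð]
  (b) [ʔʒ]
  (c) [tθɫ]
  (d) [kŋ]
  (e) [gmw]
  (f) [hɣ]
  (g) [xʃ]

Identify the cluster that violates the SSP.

g

(a) sonority 2-4: well-formed.
(b) sonority 1-4: well-formed.
(c) sonority 1-3-6: well-formed.
(d) sonority 1-5: well-formed.
(e) sonority 2-5-8: well-formed.
(f) sonority 3-4: well-formed.
(g) sonority 3-3: ill-formed.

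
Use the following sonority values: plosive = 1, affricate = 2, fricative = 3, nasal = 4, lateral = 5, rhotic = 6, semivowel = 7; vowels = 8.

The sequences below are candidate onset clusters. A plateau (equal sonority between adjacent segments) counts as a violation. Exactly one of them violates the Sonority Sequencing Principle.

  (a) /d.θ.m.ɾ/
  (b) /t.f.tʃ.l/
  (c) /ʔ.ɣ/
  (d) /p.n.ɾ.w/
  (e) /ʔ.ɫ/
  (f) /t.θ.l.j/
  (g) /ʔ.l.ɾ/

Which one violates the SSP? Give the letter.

(a) sonority 1-3-4-6: well-formed.
(b) sonority 1-3-2-5: ill-formed.
(c) sonority 1-3: well-formed.
(d) sonority 1-4-6-7: well-formed.
(e) sonority 1-5: well-formed.
(f) sonority 1-3-5-7: well-formed.
(g) sonority 1-5-6: well-formed.

b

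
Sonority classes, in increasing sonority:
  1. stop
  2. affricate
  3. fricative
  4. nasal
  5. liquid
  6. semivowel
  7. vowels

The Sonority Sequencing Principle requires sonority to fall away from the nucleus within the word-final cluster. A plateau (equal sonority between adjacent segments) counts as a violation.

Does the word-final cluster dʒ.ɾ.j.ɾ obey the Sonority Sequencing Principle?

no

/dʒ/ is an affricate (sonority 2).
/ɾ/ is a liquid (sonority 5).
/j/ is a semivowel (sonority 6).
/ɾ/ is a liquid (sonority 5).
The profile is 2-5-6-5. Between /dʒ/ (2) and /ɾ/ (5) sonority does not fall, so the cluster violates the SSP.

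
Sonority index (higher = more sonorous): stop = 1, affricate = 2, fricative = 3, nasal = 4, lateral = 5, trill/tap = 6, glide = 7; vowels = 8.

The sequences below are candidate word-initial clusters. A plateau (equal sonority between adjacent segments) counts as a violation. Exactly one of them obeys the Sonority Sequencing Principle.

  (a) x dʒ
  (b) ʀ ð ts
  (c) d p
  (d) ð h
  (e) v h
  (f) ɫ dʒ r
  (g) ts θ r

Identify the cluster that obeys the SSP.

g

(a) x dʒ: profile 3-2 — violates.
(b) ʀ ð ts: profile 6-3-2 — violates.
(c) d p: profile 1-1 — violates.
(d) ð h: profile 3-3 — violates.
(e) v h: profile 3-3 — violates.
(f) ɫ dʒ r: profile 5-2-6 — violates.
(g) ts θ r: profile 2-3-6 — obeys.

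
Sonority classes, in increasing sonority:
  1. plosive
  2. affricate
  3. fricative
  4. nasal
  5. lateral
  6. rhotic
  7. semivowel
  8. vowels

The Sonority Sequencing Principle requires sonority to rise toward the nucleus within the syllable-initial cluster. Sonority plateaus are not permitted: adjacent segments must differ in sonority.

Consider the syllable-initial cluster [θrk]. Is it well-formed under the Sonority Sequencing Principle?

/θ/ is a fricative (sonority 3).
/r/ is a rhotic (sonority 6).
/k/ is a plosive (sonority 1).
The profile is 3-6-1. Between /r/ (6) and /k/ (1) sonority does not rise, so the cluster violates the SSP.

no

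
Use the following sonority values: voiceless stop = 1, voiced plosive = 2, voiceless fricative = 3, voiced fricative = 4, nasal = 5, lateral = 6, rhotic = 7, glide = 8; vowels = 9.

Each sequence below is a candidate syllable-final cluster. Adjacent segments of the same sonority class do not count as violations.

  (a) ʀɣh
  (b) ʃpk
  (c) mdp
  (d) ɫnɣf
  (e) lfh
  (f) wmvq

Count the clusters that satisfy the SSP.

(a) sonority 7-4-3: well-formed.
(b) sonority 3-1-1: well-formed.
(c) sonority 5-2-1: well-formed.
(d) sonority 6-5-4-3: well-formed.
(e) sonority 6-3-3: well-formed.
(f) sonority 8-5-4-1: well-formed.

6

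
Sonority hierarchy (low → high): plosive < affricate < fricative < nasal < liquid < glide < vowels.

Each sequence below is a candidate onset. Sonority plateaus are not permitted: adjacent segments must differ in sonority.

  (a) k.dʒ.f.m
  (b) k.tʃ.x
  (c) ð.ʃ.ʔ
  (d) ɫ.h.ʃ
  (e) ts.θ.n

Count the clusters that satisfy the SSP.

(a) k.dʒ.f.m: profile 1-2-3-4 — obeys.
(b) k.tʃ.x: profile 1-2-3 — obeys.
(c) ð.ʃ.ʔ: profile 3-3-1 — violates.
(d) ɫ.h.ʃ: profile 5-3-3 — violates.
(e) ts.θ.n: profile 2-3-4 — obeys.

3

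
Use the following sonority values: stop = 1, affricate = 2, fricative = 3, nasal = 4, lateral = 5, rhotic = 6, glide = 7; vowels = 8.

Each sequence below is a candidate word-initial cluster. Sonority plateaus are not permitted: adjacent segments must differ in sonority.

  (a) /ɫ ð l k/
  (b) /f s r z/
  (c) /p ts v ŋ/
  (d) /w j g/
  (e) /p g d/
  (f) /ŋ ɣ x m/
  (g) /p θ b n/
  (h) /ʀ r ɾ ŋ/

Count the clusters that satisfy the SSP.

(a) /ɫ ð l k/: profile 5-3-5-1 — violates.
(b) /f s r z/: profile 3-3-6-3 — violates.
(c) /p ts v ŋ/: profile 1-2-3-4 — obeys.
(d) /w j g/: profile 7-7-1 — violates.
(e) /p g d/: profile 1-1-1 — violates.
(f) /ŋ ɣ x m/: profile 4-3-3-4 — violates.
(g) /p θ b n/: profile 1-3-1-4 — violates.
(h) /ʀ r ɾ ŋ/: profile 6-6-6-4 — violates.

1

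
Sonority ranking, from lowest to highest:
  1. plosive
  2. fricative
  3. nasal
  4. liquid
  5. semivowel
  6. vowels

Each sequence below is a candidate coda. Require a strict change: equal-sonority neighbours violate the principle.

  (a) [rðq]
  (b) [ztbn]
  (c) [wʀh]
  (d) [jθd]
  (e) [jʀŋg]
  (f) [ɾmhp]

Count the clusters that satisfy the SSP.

5

(a) sonority 4-2-1: well-formed.
(b) sonority 2-1-1-3: ill-formed.
(c) sonority 5-4-2: well-formed.
(d) sonority 5-2-1: well-formed.
(e) sonority 5-4-3-1: well-formed.
(f) sonority 4-3-2-1: well-formed.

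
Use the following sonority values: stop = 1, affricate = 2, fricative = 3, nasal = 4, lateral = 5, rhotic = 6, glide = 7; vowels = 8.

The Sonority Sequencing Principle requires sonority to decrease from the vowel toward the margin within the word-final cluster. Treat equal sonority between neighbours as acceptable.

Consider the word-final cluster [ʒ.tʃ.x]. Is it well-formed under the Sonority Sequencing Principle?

no

/ʒ/ — fricative, sonority 3.
/tʃ/ — affricate, sonority 2.
/x/ — fricative, sonority 3.
The profile is 3-2-3. Between /tʃ/ (2) and /x/ (3) sonority does not fall, so the cluster violates the SSP.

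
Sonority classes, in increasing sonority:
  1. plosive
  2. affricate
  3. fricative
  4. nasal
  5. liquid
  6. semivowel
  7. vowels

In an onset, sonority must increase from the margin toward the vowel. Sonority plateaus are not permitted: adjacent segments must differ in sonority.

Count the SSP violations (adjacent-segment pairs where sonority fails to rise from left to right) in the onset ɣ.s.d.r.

2

/ɣ/ — fricative, sonority 3.
/s/ — fricative, sonority 3.
/d/ — plosive, sonority 1.
/r/ — liquid, sonority 5.
/ɣ/→/s/: 3→3 (plateau) — violation.
/s/→/d/: 3→1 (does not rise) — violation.
/d/→/r/: 1→5 (rises) — ok.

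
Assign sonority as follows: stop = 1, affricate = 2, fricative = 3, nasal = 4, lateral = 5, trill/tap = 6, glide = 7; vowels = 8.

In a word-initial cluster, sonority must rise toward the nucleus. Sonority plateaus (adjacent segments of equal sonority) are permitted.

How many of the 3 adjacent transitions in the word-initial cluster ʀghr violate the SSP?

/ʀ/ is a trill/tap (sonority 6).
/g/ is a stop (sonority 1).
/h/ is a fricative (sonority 3).
/r/ is a trill/tap (sonority 6).
/ʀ/→/g/: 6→1 (does not rise) — violation.
/g/→/h/: 1→3 (rises) — ok.
/h/→/r/: 3→6 (rises) — ok.

1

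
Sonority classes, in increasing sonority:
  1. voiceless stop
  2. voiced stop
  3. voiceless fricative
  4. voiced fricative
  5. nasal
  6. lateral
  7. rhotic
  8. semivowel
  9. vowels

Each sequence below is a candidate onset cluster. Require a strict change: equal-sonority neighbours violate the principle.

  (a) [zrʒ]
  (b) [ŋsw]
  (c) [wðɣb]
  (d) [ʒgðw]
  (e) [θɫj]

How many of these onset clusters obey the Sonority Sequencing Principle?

(a) sonority 4-7-4: ill-formed.
(b) sonority 5-3-8: ill-formed.
(c) sonority 8-4-4-2: ill-formed.
(d) sonority 4-2-4-8: ill-formed.
(e) sonority 3-6-8: well-formed.

1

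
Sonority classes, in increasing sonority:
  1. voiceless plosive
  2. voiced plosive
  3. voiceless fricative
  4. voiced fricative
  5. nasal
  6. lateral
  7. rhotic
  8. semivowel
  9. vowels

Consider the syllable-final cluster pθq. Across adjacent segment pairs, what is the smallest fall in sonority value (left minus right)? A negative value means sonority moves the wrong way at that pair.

/p/: voiceless plosive = 1.
/θ/: voiceless fricative = 3.
/q/: voiceless plosive = 1.
/p/→/θ/: change -2.
/θ/→/q/: change +2.
Minimum = -2.

-2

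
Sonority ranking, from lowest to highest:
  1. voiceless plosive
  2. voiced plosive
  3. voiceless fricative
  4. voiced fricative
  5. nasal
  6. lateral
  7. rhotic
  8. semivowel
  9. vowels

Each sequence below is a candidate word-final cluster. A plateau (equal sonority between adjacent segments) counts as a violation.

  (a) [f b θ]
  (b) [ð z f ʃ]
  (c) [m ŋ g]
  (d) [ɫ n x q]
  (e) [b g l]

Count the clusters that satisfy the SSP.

(a) sonority 3-2-3: ill-formed.
(b) sonority 4-4-3-3: ill-formed.
(c) sonority 5-5-2: ill-formed.
(d) sonority 6-5-3-1: well-formed.
(e) sonority 2-2-6: ill-formed.

1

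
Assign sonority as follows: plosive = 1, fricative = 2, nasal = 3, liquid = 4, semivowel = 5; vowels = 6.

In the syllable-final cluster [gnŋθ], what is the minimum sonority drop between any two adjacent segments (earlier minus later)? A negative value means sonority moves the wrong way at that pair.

-2

/g/ is a plosive (sonority 1).
/n/ is a nasal (sonority 3).
/ŋ/ is a nasal (sonority 3).
/θ/ is a fricative (sonority 2).
/g/→/n/: change -2.
/n/→/ŋ/: change +0.
/ŋ/→/θ/: change +1.
Minimum = -2.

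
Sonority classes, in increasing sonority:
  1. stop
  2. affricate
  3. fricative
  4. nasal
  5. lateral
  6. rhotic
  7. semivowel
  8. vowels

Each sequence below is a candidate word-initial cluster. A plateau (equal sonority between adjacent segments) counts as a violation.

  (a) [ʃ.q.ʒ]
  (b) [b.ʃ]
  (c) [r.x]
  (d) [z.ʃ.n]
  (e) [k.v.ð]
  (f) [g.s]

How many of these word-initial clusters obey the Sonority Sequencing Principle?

(a) [ʃ.q.ʒ]: profile 3-1-3 — violates.
(b) [b.ʃ]: profile 1-3 — obeys.
(c) [r.x]: profile 6-3 — violates.
(d) [z.ʃ.n]: profile 3-3-4 — violates.
(e) [k.v.ð]: profile 1-3-3 — violates.
(f) [g.s]: profile 1-3 — obeys.

2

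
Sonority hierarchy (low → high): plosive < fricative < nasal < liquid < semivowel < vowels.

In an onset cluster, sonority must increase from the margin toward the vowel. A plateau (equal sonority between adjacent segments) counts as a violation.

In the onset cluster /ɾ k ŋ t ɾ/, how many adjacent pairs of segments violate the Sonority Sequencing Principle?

/ɾ/ is a liquid (sonority 4).
/k/ is a plosive (sonority 1).
/ŋ/ is a nasal (sonority 3).
/t/ is a plosive (sonority 1).
/ɾ/ is a liquid (sonority 4).
/ɾ/→/k/: 4→1 (does not rise) — violation.
/k/→/ŋ/: 1→3 (rises) — ok.
/ŋ/→/t/: 3→1 (does not rise) — violation.
/t/→/ɾ/: 1→4 (rises) — ok.

2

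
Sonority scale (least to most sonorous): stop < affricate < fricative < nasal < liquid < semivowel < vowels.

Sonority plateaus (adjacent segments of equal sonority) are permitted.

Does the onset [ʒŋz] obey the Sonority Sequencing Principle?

/ʒ/: fricative = 3.
/ŋ/: nasal = 4.
/z/: fricative = 3.
The profile is 3-4-3. Between /ŋ/ (4) and /z/ (3) sonority does not rise, so the cluster violates the SSP.

no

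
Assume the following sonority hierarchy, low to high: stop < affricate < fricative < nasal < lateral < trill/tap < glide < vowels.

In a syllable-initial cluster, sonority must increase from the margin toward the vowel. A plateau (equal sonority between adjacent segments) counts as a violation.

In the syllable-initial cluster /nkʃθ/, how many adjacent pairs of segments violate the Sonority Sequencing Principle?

/n/ — nasal, sonority 4.
/k/ — stop, sonority 1.
/ʃ/ — fricative, sonority 3.
/θ/ — fricative, sonority 3.
/n/→/k/: 4→1 (does not rise) — violation.
/k/→/ʃ/: 1→3 (rises) — ok.
/ʃ/→/θ/: 3→3 (plateau) — violation.

2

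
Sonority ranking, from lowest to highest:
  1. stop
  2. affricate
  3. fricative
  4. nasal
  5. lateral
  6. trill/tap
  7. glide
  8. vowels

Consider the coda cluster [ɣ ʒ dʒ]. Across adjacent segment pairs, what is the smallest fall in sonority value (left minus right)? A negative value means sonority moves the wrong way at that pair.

0

/ɣ/ — fricative, sonority 3.
/ʒ/ — fricative, sonority 3.
/dʒ/ — affricate, sonority 2.
/ɣ/→/ʒ/: change +0.
/ʒ/→/dʒ/: change +1.
Minimum = 0.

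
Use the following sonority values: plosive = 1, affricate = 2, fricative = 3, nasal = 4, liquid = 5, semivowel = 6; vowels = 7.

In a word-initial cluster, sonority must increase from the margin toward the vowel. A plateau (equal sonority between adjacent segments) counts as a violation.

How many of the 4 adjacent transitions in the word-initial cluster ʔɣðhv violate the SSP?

/ʔ/: plosive = 1.
/ɣ/: fricative = 3.
/ð/: fricative = 3.
/h/: fricative = 3.
/v/: fricative = 3.
/ʔ/→/ɣ/: 1→3 (rises) — ok.
/ɣ/→/ð/: 3→3 (plateau) — violation.
/ð/→/h/: 3→3 (plateau) — violation.
/h/→/v/: 3→3 (plateau) — violation.

3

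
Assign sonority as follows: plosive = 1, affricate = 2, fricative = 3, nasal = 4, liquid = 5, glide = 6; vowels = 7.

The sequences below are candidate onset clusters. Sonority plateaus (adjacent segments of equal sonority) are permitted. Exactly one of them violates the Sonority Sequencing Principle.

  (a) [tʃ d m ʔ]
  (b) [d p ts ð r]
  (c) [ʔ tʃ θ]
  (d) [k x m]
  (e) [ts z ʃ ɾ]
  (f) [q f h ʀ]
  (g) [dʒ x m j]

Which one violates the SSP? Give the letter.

(a) 2-1-4-1 → violates
(b) 1-1-2-3-5 → obeys
(c) 1-2-3 → obeys
(d) 1-3-4 → obeys
(e) 2-3-3-5 → obeys
(f) 1-3-3-5 → obeys
(g) 2-3-4-6 → obeys

a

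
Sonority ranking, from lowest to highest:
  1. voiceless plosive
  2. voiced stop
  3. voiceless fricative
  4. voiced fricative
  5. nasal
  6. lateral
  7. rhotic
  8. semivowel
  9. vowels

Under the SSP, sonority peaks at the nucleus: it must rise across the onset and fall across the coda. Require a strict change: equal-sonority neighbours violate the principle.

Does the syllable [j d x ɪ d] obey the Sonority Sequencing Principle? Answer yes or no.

no

Onset: /j/ is a semivowel (sonority 8), /d/ is a voiced stop (sonority 2), /x/ is a voiceless fricative (sonority 3); then the nucleus /ɪ/ (sonority 9).
Onset profile 8-2-3-9 — does not strictly rise throughout.
Coda: /d/ is a voiced stop (sonority 2).
Coda profile 9-2 — falls from the nucleus.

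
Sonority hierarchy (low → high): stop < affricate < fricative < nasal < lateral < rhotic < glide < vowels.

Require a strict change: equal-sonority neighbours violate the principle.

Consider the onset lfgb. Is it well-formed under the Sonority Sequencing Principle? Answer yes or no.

no

/l/: lateral = 5.
/f/: fricative = 3.
/g/: stop = 1.
/b/: stop = 1.
The profile is 5-3-1-1. Between /l/ (5) and /f/ (3) sonority does not rise, so the cluster violates the SSP.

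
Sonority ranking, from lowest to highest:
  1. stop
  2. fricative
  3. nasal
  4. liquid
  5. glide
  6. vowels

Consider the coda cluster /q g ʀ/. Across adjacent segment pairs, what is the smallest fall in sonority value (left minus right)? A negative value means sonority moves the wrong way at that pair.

-3

/q/: stop = 1.
/g/: stop = 1.
/ʀ/: liquid = 4.
/q/→/g/: change +0.
/g/→/ʀ/: change -3.
Minimum = -3.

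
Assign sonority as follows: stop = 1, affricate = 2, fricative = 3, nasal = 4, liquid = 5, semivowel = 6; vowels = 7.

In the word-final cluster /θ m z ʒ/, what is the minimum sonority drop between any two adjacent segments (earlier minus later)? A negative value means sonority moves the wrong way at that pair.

/θ/ is a fricative (sonority 3).
/m/ is a nasal (sonority 4).
/z/ is a fricative (sonority 3).
/ʒ/ is a fricative (sonority 3).
/θ/→/m/: change -1.
/m/→/z/: change +1.
/z/→/ʒ/: change +0.
Minimum = -1.

-1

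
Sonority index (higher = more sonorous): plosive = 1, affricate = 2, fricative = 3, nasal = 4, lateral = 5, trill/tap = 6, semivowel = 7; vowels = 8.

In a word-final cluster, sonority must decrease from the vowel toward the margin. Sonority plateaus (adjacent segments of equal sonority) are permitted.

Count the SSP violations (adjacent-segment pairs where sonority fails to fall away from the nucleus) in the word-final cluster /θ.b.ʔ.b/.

/θ/: fricative = 3.
/b/: plosive = 1.
/ʔ/: plosive = 1.
/b/: plosive = 1.
/θ/→/b/: 3→1 (falls) — ok.
/b/→/ʔ/: 1→1 (plateau, allowed) — ok.
/ʔ/→/b/: 1→1 (plateau, allowed) — ok.

0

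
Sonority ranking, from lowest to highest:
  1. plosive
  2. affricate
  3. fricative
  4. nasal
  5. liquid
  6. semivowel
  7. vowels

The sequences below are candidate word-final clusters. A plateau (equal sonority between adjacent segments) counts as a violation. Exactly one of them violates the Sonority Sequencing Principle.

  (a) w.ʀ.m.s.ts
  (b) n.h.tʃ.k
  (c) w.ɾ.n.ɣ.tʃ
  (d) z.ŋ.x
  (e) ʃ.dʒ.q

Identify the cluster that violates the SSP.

(a) w.ʀ.m.s.ts: profile 6-5-4-3-2 — obeys.
(b) n.h.tʃ.k: profile 4-3-2-1 — obeys.
(c) w.ɾ.n.ɣ.tʃ: profile 6-5-4-3-2 — obeys.
(d) z.ŋ.x: profile 3-4-3 — violates.
(e) ʃ.dʒ.q: profile 3-2-1 — obeys.

d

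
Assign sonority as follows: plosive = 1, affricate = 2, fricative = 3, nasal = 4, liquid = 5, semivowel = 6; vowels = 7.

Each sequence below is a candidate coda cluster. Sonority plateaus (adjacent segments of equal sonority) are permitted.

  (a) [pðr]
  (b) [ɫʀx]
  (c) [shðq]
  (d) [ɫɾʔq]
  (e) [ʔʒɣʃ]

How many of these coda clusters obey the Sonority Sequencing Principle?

(a) 1-3-5 → violates
(b) 5-5-3 → obeys
(c) 3-3-3-1 → obeys
(d) 5-5-1-1 → obeys
(e) 1-3-3-3 → violates

3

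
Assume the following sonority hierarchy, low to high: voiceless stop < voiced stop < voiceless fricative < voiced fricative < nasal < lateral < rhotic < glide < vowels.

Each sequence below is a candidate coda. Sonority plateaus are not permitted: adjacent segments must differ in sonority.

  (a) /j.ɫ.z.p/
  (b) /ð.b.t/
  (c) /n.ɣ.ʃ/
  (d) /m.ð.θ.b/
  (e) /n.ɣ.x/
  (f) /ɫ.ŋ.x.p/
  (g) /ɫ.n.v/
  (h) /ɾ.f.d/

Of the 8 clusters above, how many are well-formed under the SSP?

8

(a) sonority 8-6-4-1: well-formed.
(b) sonority 4-2-1: well-formed.
(c) sonority 5-4-3: well-formed.
(d) sonority 5-4-3-2: well-formed.
(e) sonority 5-4-3: well-formed.
(f) sonority 6-5-3-1: well-formed.
(g) sonority 6-5-4: well-formed.
(h) sonority 7-3-2: well-formed.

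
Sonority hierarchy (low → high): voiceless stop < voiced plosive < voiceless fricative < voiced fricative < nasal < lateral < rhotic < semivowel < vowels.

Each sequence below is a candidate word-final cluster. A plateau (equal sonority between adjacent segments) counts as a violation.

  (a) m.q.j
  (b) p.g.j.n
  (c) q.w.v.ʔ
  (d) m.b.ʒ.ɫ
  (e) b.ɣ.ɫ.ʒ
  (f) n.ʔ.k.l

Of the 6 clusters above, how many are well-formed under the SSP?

(a) m.q.j: profile 5-1-8 — violates.
(b) p.g.j.n: profile 1-2-8-5 — violates.
(c) q.w.v.ʔ: profile 1-8-4-1 — violates.
(d) m.b.ʒ.ɫ: profile 5-2-4-6 — violates.
(e) b.ɣ.ɫ.ʒ: profile 2-4-6-4 — violates.
(f) n.ʔ.k.l: profile 5-1-1-6 — violates.

0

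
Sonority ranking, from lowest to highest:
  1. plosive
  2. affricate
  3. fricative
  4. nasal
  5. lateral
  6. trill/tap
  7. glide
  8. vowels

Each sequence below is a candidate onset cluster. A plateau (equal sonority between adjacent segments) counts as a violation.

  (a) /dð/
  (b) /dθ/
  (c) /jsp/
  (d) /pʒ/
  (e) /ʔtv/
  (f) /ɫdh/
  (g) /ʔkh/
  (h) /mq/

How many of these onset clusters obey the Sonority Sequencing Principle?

(a) /dð/: profile 1-3 — obeys.
(b) /dθ/: profile 1-3 — obeys.
(c) /jsp/: profile 7-3-1 — violates.
(d) /pʒ/: profile 1-3 — obeys.
(e) /ʔtv/: profile 1-1-3 — violates.
(f) /ɫdh/: profile 5-1-3 — violates.
(g) /ʔkh/: profile 1-1-3 — violates.
(h) /mq/: profile 4-1 — violates.

3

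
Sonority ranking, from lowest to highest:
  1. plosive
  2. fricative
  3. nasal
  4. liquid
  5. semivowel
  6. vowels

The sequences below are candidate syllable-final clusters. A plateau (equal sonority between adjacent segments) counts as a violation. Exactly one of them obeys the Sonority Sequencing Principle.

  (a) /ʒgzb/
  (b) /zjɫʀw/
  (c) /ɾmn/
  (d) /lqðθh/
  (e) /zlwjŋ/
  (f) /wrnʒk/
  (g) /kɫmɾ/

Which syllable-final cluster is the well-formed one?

(a) 2-1-2-1 → violates
(b) 2-5-4-4-5 → violates
(c) 4-3-3 → violates
(d) 4-1-2-2-2 → violates
(e) 2-4-5-5-3 → violates
(f) 5-4-3-2-1 → obeys
(g) 1-4-3-4 → violates

f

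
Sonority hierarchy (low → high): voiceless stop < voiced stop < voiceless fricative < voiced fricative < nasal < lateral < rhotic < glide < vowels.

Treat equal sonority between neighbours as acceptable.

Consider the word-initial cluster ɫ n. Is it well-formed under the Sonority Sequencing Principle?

/ɫ/ — lateral, sonority 6.
/n/ — nasal, sonority 5.
The profile is 6-5. Between /ɫ/ (6) and /n/ (5) sonority does not rise, so the cluster violates the SSP.

no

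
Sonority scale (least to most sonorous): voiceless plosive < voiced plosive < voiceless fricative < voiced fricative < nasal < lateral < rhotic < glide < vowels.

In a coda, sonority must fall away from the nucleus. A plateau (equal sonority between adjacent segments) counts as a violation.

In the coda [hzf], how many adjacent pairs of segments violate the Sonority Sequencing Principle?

/h/: voiceless fricative = 3.
/z/: voiced fricative = 4.
/f/: voiceless fricative = 3.
/h/→/z/: 3→4 (does not fall) — violation.
/z/→/f/: 4→3 (falls) — ok.

1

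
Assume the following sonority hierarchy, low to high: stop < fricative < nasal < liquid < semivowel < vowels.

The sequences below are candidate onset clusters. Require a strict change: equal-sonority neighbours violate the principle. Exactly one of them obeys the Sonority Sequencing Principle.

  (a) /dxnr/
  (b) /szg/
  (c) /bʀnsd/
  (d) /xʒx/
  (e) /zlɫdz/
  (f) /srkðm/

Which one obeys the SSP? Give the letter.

(a) /dxnr/: profile 1-2-3-4 — obeys.
(b) /szg/: profile 2-2-1 — violates.
(c) /bʀnsd/: profile 1-4-3-2-1 — violates.
(d) /xʒx/: profile 2-2-2 — violates.
(e) /zlɫdz/: profile 2-4-4-1-2 — violates.
(f) /srkðm/: profile 2-4-1-2-3 — violates.

a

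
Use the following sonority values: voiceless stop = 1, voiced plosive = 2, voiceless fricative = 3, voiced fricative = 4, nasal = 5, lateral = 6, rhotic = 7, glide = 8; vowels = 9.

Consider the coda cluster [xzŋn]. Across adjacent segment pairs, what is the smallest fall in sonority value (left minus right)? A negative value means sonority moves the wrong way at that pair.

/x/ is a voiceless fricative (sonority 3).
/z/ is a voiced fricative (sonority 4).
/ŋ/ is a nasal (sonority 5).
/n/ is a nasal (sonority 5).
/x/→/z/: change -1.
/z/→/ŋ/: change -1.
/ŋ/→/n/: change +0.
Minimum = -1.

-1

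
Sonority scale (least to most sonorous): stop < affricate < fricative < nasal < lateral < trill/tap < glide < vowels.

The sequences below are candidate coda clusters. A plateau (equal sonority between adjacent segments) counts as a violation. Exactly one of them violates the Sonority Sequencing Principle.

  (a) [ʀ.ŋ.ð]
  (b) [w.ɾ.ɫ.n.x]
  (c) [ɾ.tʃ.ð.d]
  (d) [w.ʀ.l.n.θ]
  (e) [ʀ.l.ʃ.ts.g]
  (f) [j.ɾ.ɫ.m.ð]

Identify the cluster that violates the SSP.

(a) sonority 6-4-3: well-formed.
(b) sonority 7-6-5-4-3: well-formed.
(c) sonority 6-2-3-1: ill-formed.
(d) sonority 7-6-5-4-3: well-formed.
(e) sonority 6-5-3-2-1: well-formed.
(f) sonority 7-6-5-4-3: well-formed.

c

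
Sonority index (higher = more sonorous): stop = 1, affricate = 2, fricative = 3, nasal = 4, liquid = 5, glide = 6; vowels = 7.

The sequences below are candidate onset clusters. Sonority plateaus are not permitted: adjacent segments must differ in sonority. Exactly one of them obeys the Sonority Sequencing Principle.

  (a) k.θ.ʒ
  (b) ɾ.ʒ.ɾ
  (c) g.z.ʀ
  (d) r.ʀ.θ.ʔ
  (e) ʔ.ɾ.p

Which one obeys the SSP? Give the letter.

c

(a) sonority 1-3-3: ill-formed.
(b) sonority 5-3-5: ill-formed.
(c) sonority 1-3-5: well-formed.
(d) sonority 5-5-3-1: ill-formed.
(e) sonority 1-5-1: ill-formed.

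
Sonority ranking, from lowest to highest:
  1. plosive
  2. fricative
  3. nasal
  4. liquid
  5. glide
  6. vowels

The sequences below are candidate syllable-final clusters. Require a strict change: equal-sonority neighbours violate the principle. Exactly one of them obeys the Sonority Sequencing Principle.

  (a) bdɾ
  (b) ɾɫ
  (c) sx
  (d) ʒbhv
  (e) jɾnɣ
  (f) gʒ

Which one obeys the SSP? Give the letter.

e

(a) bdɾ: profile 1-1-4 — violates.
(b) ɾɫ: profile 4-4 — violates.
(c) sx: profile 2-2 — violates.
(d) ʒbhv: profile 2-1-2-2 — violates.
(e) jɾnɣ: profile 5-4-3-2 — obeys.
(f) gʒ: profile 1-2 — violates.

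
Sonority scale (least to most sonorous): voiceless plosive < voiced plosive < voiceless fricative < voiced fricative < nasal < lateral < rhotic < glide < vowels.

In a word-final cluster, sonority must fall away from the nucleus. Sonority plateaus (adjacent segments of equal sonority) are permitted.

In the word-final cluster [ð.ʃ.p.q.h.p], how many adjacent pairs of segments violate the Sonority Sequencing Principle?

/ð/ — voiced fricative, sonority 4.
/ʃ/ — voiceless fricative, sonority 3.
/p/ — voiceless plosive, sonority 1.
/q/ — voiceless plosive, sonority 1.
/h/ — voiceless fricative, sonority 3.
/p/ — voiceless plosive, sonority 1.
/ð/→/ʃ/: 4→3 (falls) — ok.
/ʃ/→/p/: 3→1 (falls) — ok.
/p/→/q/: 1→1 (plateau, allowed) — ok.
/q/→/h/: 1→3 (does not fall) — violation.
/h/→/p/: 3→1 (falls) — ok.

1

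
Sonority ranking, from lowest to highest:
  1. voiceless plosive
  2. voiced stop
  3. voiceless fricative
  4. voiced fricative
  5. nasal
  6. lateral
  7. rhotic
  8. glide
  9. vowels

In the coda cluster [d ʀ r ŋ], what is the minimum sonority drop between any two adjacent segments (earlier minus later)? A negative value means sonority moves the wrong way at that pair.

-5

/d/ is a voiced stop (sonority 2).
/ʀ/ is a rhotic (sonority 7).
/r/ is a rhotic (sonority 7).
/ŋ/ is a nasal (sonority 5).
/d/→/ʀ/: change -5.
/ʀ/→/r/: change +0.
/r/→/ŋ/: change +2.
Minimum = -5.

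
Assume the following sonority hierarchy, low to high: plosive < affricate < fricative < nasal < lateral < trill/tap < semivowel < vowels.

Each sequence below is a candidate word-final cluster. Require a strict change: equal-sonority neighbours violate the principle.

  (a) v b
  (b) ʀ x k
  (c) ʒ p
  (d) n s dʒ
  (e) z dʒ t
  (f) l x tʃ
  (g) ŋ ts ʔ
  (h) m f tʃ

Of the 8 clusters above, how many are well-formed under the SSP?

(a) v b: profile 3-1 — obeys.
(b) ʀ x k: profile 6-3-1 — obeys.
(c) ʒ p: profile 3-1 — obeys.
(d) n s dʒ: profile 4-3-2 — obeys.
(e) z dʒ t: profile 3-2-1 — obeys.
(f) l x tʃ: profile 5-3-2 — obeys.
(g) ŋ ts ʔ: profile 4-2-1 — obeys.
(h) m f tʃ: profile 4-3-2 — obeys.

8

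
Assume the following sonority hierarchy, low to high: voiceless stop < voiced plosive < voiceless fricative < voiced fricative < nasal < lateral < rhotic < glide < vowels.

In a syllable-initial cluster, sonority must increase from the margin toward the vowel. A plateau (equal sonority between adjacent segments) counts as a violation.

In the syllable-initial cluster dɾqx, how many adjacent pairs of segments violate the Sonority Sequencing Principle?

1

/d/: voiced plosive = 2.
/ɾ/: rhotic = 7.
/q/: voiceless stop = 1.
/x/: voiceless fricative = 3.
/d/→/ɾ/: 2→7 (rises) — ok.
/ɾ/→/q/: 7→1 (does not rise) — violation.
/q/→/x/: 1→3 (rises) — ok.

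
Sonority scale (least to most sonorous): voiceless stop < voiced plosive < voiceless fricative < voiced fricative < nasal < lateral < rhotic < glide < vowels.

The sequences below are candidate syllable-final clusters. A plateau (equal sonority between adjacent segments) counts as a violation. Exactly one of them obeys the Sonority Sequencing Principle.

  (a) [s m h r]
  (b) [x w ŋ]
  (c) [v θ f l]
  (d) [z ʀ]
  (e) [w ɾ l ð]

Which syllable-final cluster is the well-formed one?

(a) [s m h r]: profile 3-5-3-7 — violates.
(b) [x w ŋ]: profile 3-8-5 — violates.
(c) [v θ f l]: profile 4-3-3-6 — violates.
(d) [z ʀ]: profile 4-7 — violates.
(e) [w ɾ l ð]: profile 8-7-6-4 — obeys.

e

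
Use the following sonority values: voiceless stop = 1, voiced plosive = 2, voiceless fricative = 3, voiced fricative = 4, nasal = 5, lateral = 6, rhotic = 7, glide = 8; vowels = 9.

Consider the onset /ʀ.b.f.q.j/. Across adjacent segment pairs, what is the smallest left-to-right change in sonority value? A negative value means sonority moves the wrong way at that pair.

-5

/ʀ/ — rhotic, sonority 7.
/b/ — voiced plosive, sonority 2.
/f/ — voiceless fricative, sonority 3.
/q/ — voiceless stop, sonority 1.
/j/ — glide, sonority 8.
/ʀ/→/b/: change -5.
/b/→/f/: change +1.
/f/→/q/: change -2.
/q/→/j/: change +7.
Minimum = -5.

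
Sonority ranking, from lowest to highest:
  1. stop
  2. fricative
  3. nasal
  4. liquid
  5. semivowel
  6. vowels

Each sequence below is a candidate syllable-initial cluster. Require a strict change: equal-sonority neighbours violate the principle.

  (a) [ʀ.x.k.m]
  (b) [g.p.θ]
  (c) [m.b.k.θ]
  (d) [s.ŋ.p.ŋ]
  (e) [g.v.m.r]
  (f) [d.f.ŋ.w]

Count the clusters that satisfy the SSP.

(a) 4-2-1-3 → violates
(b) 1-1-2 → violates
(c) 3-1-1-2 → violates
(d) 2-3-1-3 → violates
(e) 1-2-3-4 → obeys
(f) 1-2-3-5 → obeys

2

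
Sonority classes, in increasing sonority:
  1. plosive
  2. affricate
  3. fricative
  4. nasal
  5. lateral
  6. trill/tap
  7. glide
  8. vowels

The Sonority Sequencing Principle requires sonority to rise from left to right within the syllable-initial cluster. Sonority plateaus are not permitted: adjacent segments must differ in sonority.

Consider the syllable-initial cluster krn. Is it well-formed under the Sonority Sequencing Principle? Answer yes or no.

/k/: plosive = 1.
/r/: trill/tap = 6.
/n/: nasal = 4.
The profile is 1-6-4. Between /r/ (6) and /n/ (4) sonority does not rise, so the cluster violates the SSP.

no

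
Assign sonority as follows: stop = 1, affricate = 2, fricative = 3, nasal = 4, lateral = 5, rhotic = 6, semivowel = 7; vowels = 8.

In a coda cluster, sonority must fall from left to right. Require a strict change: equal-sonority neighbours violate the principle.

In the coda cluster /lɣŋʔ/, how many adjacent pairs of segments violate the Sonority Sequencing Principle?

1

/l/ is a lateral (sonority 5).
/ɣ/ is a fricative (sonority 3).
/ŋ/ is a nasal (sonority 4).
/ʔ/ is a stop (sonority 1).
/l/→/ɣ/: 5→3 (falls) — ok.
/ɣ/→/ŋ/: 3→4 (does not fall) — violation.
/ŋ/→/ʔ/: 4→1 (falls) — ok.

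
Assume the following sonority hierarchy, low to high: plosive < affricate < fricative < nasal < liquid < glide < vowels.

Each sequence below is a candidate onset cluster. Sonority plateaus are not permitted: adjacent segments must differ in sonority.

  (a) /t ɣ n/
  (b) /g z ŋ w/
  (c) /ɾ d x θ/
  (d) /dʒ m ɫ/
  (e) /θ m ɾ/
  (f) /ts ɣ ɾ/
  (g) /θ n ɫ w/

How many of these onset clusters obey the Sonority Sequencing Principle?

6

(a) /t ɣ n/: profile 1-3-4 — obeys.
(b) /g z ŋ w/: profile 1-3-4-6 — obeys.
(c) /ɾ d x θ/: profile 5-1-3-3 — violates.
(d) /dʒ m ɫ/: profile 2-4-5 — obeys.
(e) /θ m ɾ/: profile 3-4-5 — obeys.
(f) /ts ɣ ɾ/: profile 2-3-5 — obeys.
(g) /θ n ɫ w/: profile 3-4-5-6 — obeys.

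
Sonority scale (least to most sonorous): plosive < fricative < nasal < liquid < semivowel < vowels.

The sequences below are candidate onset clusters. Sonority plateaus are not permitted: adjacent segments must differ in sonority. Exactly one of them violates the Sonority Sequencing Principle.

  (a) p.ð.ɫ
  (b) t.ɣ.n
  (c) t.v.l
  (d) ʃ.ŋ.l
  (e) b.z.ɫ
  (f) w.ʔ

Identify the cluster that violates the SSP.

f

(a) 1-2-4 → obeys
(b) 1-2-3 → obeys
(c) 1-2-4 → obeys
(d) 2-3-4 → obeys
(e) 1-2-4 → obeys
(f) 5-1 → violates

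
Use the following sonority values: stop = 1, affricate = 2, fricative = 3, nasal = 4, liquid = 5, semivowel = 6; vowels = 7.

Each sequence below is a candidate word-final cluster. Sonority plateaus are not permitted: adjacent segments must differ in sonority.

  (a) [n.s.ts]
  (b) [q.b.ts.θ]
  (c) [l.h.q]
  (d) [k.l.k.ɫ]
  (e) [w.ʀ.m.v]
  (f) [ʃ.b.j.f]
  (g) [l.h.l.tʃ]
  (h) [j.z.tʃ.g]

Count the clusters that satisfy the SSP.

4

(a) [n.s.ts]: profile 4-3-2 — obeys.
(b) [q.b.ts.θ]: profile 1-1-2-3 — violates.
(c) [l.h.q]: profile 5-3-1 — obeys.
(d) [k.l.k.ɫ]: profile 1-5-1-5 — violates.
(e) [w.ʀ.m.v]: profile 6-5-4-3 — obeys.
(f) [ʃ.b.j.f]: profile 3-1-6-3 — violates.
(g) [l.h.l.tʃ]: profile 5-3-5-2 — violates.
(h) [j.z.tʃ.g]: profile 6-3-2-1 — obeys.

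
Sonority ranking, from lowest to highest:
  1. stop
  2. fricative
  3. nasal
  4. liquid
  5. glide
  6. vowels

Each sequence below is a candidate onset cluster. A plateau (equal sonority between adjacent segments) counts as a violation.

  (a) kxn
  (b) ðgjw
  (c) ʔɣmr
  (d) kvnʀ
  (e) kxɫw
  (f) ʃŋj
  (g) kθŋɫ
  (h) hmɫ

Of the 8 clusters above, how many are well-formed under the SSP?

(a) sonority 1-2-3: well-formed.
(b) sonority 2-1-5-5: ill-formed.
(c) sonority 1-2-3-4: well-formed.
(d) sonority 1-2-3-4: well-formed.
(e) sonority 1-2-4-5: well-formed.
(f) sonority 2-3-5: well-formed.
(g) sonority 1-2-3-4: well-formed.
(h) sonority 2-3-4: well-formed.

7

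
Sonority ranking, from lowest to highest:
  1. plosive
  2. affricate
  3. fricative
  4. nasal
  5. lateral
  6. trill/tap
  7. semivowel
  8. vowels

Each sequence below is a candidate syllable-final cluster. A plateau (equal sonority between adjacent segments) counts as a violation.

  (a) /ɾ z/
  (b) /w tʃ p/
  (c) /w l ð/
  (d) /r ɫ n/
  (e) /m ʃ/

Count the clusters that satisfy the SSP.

(a) 6-3 → obeys
(b) 7-2-1 → obeys
(c) 7-5-3 → obeys
(d) 6-5-4 → obeys
(e) 4-3 → obeys

5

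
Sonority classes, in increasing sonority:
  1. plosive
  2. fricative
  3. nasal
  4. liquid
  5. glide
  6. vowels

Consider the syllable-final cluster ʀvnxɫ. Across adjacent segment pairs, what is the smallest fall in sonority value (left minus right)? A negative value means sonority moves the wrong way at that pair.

/ʀ/ is a liquid (sonority 4).
/v/ is a fricative (sonority 2).
/n/ is a nasal (sonority 3).
/x/ is a fricative (sonority 2).
/ɫ/ is a liquid (sonority 4).
/ʀ/→/v/: change +2.
/v/→/n/: change -1.
/n/→/x/: change +1.
/x/→/ɫ/: change -2.
Minimum = -2.

-2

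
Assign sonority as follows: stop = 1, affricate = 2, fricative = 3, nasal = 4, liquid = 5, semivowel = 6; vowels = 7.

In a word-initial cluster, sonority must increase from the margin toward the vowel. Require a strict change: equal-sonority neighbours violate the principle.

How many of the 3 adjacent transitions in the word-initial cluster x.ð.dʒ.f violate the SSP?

2

/x/ — fricative, sonority 3.
/ð/ — fricative, sonority 3.
/dʒ/ — affricate, sonority 2.
/f/ — fricative, sonority 3.
/x/→/ð/: 3→3 (plateau) — violation.
/ð/→/dʒ/: 3→2 (does not rise) — violation.
/dʒ/→/f/: 2→3 (rises) — ok.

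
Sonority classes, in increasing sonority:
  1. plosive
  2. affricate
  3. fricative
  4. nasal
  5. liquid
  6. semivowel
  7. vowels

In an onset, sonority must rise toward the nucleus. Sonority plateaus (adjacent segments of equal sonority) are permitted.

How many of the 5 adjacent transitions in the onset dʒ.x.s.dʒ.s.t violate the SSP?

2

/dʒ/ — affricate, sonority 2.
/x/ — fricative, sonority 3.
/s/ — fricative, sonority 3.
/dʒ/ — affricate, sonority 2.
/s/ — fricative, sonority 3.
/t/ — plosive, sonority 1.
/dʒ/→/x/: 2→3 (rises) — ok.
/x/→/s/: 3→3 (plateau, allowed) — ok.
/s/→/dʒ/: 3→2 (does not rise) — violation.
/dʒ/→/s/: 2→3 (rises) — ok.
/s/→/t/: 3→1 (does not rise) — violation.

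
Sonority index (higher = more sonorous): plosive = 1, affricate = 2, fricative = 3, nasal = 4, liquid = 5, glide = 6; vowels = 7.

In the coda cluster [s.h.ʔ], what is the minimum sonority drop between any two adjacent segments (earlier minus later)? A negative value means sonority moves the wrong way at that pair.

/s/ — fricative, sonority 3.
/h/ — fricative, sonority 3.
/ʔ/ — plosive, sonority 1.
/s/→/h/: change +0.
/h/→/ʔ/: change +2.
Minimum = 0.

0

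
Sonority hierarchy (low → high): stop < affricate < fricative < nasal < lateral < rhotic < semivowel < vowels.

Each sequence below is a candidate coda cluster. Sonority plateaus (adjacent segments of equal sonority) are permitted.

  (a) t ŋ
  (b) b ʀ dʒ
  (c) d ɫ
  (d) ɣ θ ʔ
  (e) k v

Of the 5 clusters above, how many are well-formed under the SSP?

(a) sonority 1-4: ill-formed.
(b) sonority 1-6-2: ill-formed.
(c) sonority 1-5: ill-formed.
(d) sonority 3-3-1: well-formed.
(e) sonority 1-3: ill-formed.

1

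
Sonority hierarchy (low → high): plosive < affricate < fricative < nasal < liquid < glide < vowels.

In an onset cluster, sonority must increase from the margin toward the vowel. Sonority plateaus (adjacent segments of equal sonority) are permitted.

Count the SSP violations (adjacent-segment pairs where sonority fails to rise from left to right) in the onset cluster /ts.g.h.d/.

/ts/ — affricate, sonority 2.
/g/ — plosive, sonority 1.
/h/ — fricative, sonority 3.
/d/ — plosive, sonority 1.
/ts/→/g/: 2→1 (does not rise) — violation.
/g/→/h/: 1→3 (rises) — ok.
/h/→/d/: 3→1 (does not rise) — violation.

2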